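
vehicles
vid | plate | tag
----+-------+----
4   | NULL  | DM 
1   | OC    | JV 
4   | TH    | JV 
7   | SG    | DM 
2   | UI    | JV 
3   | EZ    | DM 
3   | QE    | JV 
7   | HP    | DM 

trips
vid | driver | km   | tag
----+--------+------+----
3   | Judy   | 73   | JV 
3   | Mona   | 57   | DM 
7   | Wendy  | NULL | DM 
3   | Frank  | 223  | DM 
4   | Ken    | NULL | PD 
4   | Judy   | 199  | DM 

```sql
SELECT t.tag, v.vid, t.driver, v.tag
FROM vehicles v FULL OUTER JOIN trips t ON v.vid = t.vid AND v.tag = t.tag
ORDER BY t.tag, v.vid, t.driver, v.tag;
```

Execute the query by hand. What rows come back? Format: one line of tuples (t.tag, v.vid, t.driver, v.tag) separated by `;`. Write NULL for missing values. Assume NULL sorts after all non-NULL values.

FULL OUTER JOIN keeps every row from both sides; unmatched rows get NULL for the other side's columns.
Matching on v.vid = t.vid AND v.tag = t.tag.
Matched pairs: 6; unmatched v rows kept: 3; unmatched t rows kept: 1.

(DM, 3, Frank, DM); (DM, 3, Mona, DM); (DM, 4, Judy, DM); (DM, 7, Wendy, DM); (DM, 7, Wendy, DM); (JV, 3, Judy, JV); (PD, NULL, Ken, NULL); (NULL, 1, NULL, JV); (NULL, 2, NULL, JV); (NULL, 4, NULL, JV)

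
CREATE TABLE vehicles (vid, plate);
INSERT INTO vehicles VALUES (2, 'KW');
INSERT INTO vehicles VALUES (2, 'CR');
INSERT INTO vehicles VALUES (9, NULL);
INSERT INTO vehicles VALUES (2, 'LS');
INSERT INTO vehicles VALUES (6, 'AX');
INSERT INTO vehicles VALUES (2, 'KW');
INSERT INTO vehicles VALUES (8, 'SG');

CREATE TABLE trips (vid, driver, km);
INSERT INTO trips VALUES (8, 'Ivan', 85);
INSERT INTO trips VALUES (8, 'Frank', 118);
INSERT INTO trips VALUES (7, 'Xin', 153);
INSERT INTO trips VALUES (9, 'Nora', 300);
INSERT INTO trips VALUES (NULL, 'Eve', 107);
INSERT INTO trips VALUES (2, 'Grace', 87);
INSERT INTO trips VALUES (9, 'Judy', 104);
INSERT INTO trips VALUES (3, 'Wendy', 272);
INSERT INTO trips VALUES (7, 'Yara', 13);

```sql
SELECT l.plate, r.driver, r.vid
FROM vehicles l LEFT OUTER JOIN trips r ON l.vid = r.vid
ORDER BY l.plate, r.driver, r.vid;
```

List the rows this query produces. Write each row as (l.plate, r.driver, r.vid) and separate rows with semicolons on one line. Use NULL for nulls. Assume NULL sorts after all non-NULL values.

(AX, NULL, NULL); (CR, Grace, 2); (KW, Grace, 2); (KW, Grace, 2); (LS, Grace, 2); (SG, Frank, 8); (SG, Ivan, 8); (NULL, Judy, 9); (NULL, Nora, 9)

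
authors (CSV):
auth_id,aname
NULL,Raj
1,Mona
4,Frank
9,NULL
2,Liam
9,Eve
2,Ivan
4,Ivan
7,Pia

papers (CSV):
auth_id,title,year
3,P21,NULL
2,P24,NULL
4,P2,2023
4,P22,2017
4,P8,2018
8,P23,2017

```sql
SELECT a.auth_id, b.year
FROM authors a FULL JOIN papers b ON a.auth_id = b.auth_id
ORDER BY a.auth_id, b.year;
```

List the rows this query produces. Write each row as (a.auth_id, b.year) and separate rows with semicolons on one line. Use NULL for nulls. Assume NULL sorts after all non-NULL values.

(1, NULL); (2, NULL); (2, NULL); (4, 2017); (4, 2017); (4, 2018); (4, 2018); (4, 2023); (4, 2023); (7, NULL); (9, NULL); (9, NULL); (NULL, 2017); (NULL, NULL); (NULL, NULL)

FULL OUTER JOIN keeps every row from both sides; unmatched rows get NULL for the other side's columns.
Matching on a.auth_id = b.auth_id. A NULL in a compared column never satisfies the condition.
- a row (auth_id=NULL): no match → kept, b columns NULL.
- a row (auth_id=1): no match → kept, b columns NULL.
- a row (auth_id=4): matches 3 b row(s) → 3 output row(s).
- a row (auth_id=9): no match → kept, b columns NULL.
- a row (auth_id=2): matches 1 b row(s) → 1 output row(s).
- a row (auth_id=9): no match → kept, b columns NULL.
- a row (auth_id=2): matches 1 b row(s) → 1 output row(s).
- a row (auth_id=4): matches 3 b row(s) → 3 output row(s).
- a row (auth_id=7): no match → kept, b columns NULL.
- 2 row(s) from b found no a partner → padded with NULL.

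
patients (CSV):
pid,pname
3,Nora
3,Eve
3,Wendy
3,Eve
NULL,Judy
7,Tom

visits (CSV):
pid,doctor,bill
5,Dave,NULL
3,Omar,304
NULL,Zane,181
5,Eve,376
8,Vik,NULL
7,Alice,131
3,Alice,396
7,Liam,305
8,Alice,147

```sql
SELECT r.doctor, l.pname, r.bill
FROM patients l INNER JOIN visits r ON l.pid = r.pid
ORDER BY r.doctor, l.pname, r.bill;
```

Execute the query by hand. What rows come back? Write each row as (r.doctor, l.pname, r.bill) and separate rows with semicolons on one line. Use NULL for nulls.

(Alice, Eve, 396); (Alice, Eve, 396); (Alice, Nora, 396); (Alice, Tom, 131); (Alice, Wendy, 396); (Liam, Tom, 305); (Omar, Eve, 304); (Omar, Eve, 304); (Omar, Nora, 304); (Omar, Wendy, 304)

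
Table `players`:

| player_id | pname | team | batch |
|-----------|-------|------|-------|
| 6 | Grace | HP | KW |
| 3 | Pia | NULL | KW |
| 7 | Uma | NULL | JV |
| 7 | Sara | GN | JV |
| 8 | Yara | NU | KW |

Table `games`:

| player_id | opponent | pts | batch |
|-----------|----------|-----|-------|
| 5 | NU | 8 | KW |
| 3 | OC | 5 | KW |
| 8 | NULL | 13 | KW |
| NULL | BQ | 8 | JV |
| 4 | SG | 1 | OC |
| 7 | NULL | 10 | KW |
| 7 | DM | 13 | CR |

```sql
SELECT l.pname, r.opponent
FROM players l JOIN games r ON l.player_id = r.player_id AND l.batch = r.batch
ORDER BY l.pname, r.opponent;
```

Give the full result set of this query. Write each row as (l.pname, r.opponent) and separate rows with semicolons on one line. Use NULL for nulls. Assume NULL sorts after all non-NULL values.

(Pia, OC); (Yara, NULL)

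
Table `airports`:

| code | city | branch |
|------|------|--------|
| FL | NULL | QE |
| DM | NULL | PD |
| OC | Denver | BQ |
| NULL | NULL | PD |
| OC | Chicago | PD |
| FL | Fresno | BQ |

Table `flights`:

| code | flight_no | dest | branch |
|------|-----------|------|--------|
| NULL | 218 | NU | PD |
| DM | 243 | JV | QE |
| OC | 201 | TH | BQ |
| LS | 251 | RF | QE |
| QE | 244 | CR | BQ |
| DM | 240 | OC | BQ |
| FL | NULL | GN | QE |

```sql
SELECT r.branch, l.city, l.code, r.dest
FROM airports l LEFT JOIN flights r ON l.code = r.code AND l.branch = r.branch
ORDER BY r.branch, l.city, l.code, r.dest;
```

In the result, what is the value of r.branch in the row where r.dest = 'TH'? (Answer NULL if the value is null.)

LEFT JOIN keeps every row from `airports`; unmatched rows get NULL for `flights`'s columns.
Matching on l.code = r.code AND l.branch = r.branch. A NULL in a compared column never satisfies the condition.
Matched pairs: 2; unmatched l rows kept: 4.

BQ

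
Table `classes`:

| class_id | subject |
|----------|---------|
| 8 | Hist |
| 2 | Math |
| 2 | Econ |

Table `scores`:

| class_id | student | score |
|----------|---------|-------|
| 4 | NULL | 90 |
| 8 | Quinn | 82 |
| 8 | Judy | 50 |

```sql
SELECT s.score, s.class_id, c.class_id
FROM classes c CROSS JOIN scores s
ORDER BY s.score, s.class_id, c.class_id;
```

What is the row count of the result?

9

CROSS JOIN pairs every row of `classes` with every row of `scores`: 3 × 3 = 9 rows.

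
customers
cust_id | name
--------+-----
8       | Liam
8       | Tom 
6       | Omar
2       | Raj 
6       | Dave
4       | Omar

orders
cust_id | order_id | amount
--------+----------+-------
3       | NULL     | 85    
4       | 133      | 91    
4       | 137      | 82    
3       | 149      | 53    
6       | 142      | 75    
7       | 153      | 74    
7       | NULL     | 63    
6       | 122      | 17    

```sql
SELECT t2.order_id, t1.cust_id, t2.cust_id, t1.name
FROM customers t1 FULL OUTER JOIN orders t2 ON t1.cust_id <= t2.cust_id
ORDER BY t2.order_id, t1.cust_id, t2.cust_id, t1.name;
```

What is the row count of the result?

FULL OUTER JOIN keeps every row from both sides; unmatched rows get NULL for the other side's columns.
Matching on t1.cust_id <= t2.cust_id.
- t1[0] cust_id=8 → no match; kept with NULLs on the t2 side.
- t1[1] cust_id=8 → no match; kept with NULLs on the t2 side.
- t1[2] cust_id=6 → 4 match(es) in t2 → 4 row(s).
- t1[3] cust_id=2 → 8 match(es) in t2 → 8 row(s).
- t1[4] cust_id=6 → 4 match(es) in t2 → 4 row(s).
- t1[5] cust_id=4 → 6 match(es) in t2 → 6 row(s).
Total: 22 matched + 2 padded = 24 rows.

24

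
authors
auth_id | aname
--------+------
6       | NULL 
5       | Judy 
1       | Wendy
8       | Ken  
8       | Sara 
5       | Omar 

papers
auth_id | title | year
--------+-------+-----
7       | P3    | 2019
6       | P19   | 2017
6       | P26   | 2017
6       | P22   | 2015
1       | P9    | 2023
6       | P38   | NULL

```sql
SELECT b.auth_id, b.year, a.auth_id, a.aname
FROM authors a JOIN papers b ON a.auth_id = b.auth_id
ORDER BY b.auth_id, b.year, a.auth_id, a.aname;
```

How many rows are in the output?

INNER JOIN keeps only pairs where the ON condition holds.
Matching on a.auth_id = b.auth_id.
Matched pairs: 5.
Total: 5 rows.

5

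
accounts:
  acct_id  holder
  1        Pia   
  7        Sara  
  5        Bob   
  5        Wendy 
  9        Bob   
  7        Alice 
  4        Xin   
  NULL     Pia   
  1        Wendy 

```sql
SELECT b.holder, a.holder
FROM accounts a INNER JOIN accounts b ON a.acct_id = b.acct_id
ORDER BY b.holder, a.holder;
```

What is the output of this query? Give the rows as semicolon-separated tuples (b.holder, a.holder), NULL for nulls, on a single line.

(Alice, Alice); (Alice, Sara); (Bob, Bob); (Bob, Bob); (Bob, Wendy); (Pia, Pia); (Pia, Wendy); (Sara, Alice); (Sara, Sara); (Wendy, Bob); (Wendy, Pia); (Wendy, Wendy); (Wendy, Wendy); (Xin, Xin)

INNER JOIN keeps only pairs where the ON condition holds.
Matching on a.acct_id = b.acct_id. A NULL in a compared column never satisfies the condition.
Matched pairs: 14.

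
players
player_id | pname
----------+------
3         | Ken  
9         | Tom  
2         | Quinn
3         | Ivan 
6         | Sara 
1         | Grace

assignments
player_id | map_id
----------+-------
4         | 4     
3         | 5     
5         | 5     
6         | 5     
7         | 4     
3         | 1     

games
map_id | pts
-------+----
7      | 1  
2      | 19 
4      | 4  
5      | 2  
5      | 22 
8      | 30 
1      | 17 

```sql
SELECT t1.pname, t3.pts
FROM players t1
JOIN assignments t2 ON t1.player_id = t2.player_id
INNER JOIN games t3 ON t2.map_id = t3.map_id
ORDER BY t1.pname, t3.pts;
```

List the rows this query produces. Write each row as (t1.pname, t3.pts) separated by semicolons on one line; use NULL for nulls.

(Ivan, 2); (Ivan, 17); (Ivan, 22); (Ken, 2); (Ken, 17); (Ken, 22); (Sara, 2); (Sara, 22)

Joins associate left-to-right: players INNER JOIN assignments on player_id gives 5 intermediate row(s).
Then INNER JOIN `games t3` on map_id: keep only rows whose t2.map_id appears in t3.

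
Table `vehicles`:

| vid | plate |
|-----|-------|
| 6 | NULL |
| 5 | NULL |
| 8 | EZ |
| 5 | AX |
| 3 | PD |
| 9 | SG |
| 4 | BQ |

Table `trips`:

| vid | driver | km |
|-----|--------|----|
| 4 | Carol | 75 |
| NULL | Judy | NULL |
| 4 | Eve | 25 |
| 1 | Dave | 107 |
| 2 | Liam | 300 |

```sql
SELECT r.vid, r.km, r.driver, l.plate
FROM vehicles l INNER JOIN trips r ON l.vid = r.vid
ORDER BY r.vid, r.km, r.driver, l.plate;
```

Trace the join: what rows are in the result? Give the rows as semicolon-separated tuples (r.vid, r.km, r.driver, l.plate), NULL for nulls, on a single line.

(4, 25, Eve, BQ); (4, 75, Carol, BQ)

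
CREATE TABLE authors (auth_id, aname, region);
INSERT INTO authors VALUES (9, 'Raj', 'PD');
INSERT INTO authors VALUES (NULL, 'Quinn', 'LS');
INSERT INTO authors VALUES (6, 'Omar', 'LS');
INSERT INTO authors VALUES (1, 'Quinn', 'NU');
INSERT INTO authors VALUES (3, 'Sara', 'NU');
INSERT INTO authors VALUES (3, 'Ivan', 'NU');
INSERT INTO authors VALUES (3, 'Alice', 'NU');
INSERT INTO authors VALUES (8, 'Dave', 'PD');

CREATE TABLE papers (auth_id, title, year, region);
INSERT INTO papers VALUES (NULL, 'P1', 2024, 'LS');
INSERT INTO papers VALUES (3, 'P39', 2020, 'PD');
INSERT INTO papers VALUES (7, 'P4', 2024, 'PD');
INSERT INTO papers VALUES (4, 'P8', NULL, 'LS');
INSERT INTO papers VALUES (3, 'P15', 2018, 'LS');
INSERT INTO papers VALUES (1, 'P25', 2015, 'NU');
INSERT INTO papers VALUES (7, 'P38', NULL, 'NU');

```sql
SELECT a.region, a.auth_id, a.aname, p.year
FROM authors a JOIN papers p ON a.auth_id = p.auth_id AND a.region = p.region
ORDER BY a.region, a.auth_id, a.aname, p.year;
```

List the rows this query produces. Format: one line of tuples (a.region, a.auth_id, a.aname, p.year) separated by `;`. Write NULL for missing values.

INNER JOIN keeps only pairs where the ON condition holds.
Matching on a.auth_id = p.auth_id AND a.region = p.region. A NULL in a compared column never satisfies the condition.
- a (auth_id=9, region=PD) has no partner → excluded.
- a (auth_id=NULL, region=LS) has no partner → excluded.
- a (auth_id=6, region=LS) has no partner → excluded.
- a (auth_id=1, region=NU) pairs with 1 row(s) of p.
- a (auth_id=3, region=NU) has no partner → excluded.
- a (auth_id=3, region=NU) has no partner → excluded.
- a (auth_id=3, region=NU) has no partner → excluded.
- a (auth_id=8, region=PD) has no partner → excluded.
After projecting and ordering:
a.region | a.auth_id | a.aname | p.year
NU | 1 | Quinn | 2015

(NU, 1, Quinn, 2015)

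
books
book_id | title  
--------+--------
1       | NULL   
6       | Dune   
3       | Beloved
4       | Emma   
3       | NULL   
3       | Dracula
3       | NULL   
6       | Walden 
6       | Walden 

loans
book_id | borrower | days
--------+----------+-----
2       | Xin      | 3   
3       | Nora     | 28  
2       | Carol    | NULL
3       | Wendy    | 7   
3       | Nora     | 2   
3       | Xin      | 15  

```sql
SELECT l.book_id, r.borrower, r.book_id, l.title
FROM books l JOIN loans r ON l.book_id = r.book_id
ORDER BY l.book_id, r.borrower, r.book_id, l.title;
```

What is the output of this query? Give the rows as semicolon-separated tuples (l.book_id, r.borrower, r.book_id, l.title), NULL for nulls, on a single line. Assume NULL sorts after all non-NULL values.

(3, Nora, 3, Beloved); (3, Nora, 3, Beloved); (3, Nora, 3, Dracula); (3, Nora, 3, Dracula); (3, Nora, 3, NULL); (3, Nora, 3, NULL); (3, Nora, 3, NULL); (3, Nora, 3, NULL); (3, Wendy, 3, Beloved); (3, Wendy, 3, Dracula); (3, Wendy, 3, NULL); (3, Wendy, 3, NULL); (3, Xin, 3, Beloved); (3, Xin, 3, Dracula); (3, Xin, 3, NULL); (3, Xin, 3, NULL)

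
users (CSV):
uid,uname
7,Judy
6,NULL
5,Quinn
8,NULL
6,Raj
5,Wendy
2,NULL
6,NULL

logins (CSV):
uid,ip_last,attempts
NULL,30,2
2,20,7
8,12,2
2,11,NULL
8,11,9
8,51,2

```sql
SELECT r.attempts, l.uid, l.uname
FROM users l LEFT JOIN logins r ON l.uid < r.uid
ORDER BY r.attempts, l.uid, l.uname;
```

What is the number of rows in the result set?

LEFT JOIN keeps every row from `users`; unmatched rows get NULL for `logins`'s columns.
Matching on l.uid < r.uid. A NULL in a compared column never satisfies the condition.
- uid=7: 3 matching r row(s), so 3 row(s) emitted.
- uid=6: 3 matching r row(s), so 3 row(s) emitted.
- uid=5: 3 matching r row(s), so 3 row(s) emitted.
- uid=8: no r row matches, row kept with r columns NULL.
- uid=6: 3 matching r row(s), so 3 row(s) emitted.
- uid=5: 3 matching r row(s), so 3 row(s) emitted.
- uid=2: 3 matching r row(s), so 3 row(s) emitted.
- uid=6: 3 matching r row(s), so 3 row(s) emitted.
Total: 21 matched + 1 padded = 22 rows.

22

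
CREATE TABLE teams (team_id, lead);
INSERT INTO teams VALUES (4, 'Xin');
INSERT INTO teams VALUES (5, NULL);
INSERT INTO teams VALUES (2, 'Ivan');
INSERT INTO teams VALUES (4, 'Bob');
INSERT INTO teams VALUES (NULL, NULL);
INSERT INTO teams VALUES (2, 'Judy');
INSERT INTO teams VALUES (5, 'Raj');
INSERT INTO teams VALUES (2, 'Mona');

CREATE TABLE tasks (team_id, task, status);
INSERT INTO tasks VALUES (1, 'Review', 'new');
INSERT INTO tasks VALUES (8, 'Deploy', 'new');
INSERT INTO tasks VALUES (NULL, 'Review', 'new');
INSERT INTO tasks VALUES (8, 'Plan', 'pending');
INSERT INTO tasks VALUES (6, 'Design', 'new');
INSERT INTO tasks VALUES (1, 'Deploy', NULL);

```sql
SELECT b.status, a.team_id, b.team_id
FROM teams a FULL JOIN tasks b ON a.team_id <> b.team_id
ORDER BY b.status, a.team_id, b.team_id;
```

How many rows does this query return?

37

FULL OUTER JOIN keeps every row from both sides; unmatched rows get NULL for the other side's columns.
Matching on a.team_id <> b.team_id. A NULL in a compared column never satisfies the condition.
- a row (team_id=4): matches 5 b row(s) → 5 output row(s).
- a row (team_id=5): matches 5 b row(s) → 5 output row(s).
- a row (team_id=2): matches 5 b row(s) → 5 output row(s).
- a row (team_id=4): matches 5 b row(s) → 5 output row(s).
- a row (team_id=NULL): no match → kept, b columns NULL.
- a row (team_id=2): matches 5 b row(s) → 5 output row(s).
- a row (team_id=5): matches 5 b row(s) → 5 output row(s).
- a row (team_id=2): matches 5 b row(s) → 5 output row(s).
- plus 1 unmatched b row(s), each kept with NULL a columns.
Total: 35 matched + 2 padded = 37 rows.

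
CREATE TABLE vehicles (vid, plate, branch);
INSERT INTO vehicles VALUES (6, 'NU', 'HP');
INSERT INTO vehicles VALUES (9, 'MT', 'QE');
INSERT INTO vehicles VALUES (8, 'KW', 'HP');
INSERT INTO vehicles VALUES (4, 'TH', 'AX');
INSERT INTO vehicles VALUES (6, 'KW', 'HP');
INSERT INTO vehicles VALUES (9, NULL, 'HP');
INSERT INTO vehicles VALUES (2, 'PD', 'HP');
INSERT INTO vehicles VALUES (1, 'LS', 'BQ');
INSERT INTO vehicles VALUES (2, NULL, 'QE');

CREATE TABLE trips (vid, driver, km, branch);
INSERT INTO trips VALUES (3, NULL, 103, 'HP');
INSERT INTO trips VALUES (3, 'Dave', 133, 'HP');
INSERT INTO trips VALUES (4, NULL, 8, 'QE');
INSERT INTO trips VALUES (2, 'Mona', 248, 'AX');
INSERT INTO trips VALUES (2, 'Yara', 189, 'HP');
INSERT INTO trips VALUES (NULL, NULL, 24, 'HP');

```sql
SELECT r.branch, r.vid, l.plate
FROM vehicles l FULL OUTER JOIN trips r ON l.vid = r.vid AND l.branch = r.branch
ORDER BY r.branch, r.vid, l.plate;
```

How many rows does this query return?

14

FULL OUTER JOIN keeps every row from both sides; unmatched rows get NULL for the other side's columns.
Matching on l.vid = r.vid AND l.branch = r.branch. A NULL in a compared column never satisfies the condition.
- l row (vid=6, branch=HP): no match → kept, r columns NULL.
- l row (vid=9, branch=QE): no match → kept, r columns NULL.
- l row (vid=8, branch=HP): no match → kept, r columns NULL.
- l row (vid=4, branch=AX): no match → kept, r columns NULL.
- l row (vid=6, branch=HP): no match → kept, r columns NULL.
- l row (vid=9, branch=HP): no match → kept, r columns NULL.
- l row (vid=2, branch=HP): matches 1 r row(s) → 1 output row(s).
- l row (vid=1, branch=BQ): no match → kept, r columns NULL.
- l row (vid=2, branch=QE): no match → kept, r columns NULL.
- 5 row(s) from r found no l partner → padded with NULL.
Total: 1 matched + 13 padded = 14 rows.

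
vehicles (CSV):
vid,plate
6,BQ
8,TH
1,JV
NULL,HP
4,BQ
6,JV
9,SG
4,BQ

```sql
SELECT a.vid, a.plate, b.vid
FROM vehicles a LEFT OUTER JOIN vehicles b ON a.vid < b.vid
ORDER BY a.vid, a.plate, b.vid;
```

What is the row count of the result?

21

LEFT JOIN keeps every row from `vehicles a`; unmatched rows get NULL for `vehicles b`'s columns.
Matching on a.vid < b.vid. A NULL in a compared column never satisfies the condition.
Matched pairs: 19; unmatched a rows kept: 2.
Total: 19 matched + 2 padded = 21 rows.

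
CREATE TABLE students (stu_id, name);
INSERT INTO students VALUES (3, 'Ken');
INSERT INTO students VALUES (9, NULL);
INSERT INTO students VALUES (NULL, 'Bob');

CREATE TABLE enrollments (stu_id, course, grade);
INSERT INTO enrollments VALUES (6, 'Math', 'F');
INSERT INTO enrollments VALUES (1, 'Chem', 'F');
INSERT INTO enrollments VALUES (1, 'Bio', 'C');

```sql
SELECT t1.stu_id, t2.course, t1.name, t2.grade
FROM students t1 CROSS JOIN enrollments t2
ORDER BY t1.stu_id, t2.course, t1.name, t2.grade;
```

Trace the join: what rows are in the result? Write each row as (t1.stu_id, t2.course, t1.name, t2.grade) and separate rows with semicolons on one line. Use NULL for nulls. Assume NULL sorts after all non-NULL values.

CROSS JOIN pairs every row of `students` with every row of `enrollments`: 3 × 3 = 9 rows.
After projecting and ordering:
t1.stu_id | t2.course | t1.name | t2.grade
3 | Bio | Ken | C
3 | Chem | Ken | F
3 | Math | Ken | F
9 | Bio | NULL | C
9 | Chem | NULL | F
9 | Math | NULL | F
NULL | Bio | Bob | C
NULL | Chem | Bob | F
NULL | Math | Bob | F

(3, Bio, Ken, C); (3, Chem, Ken, F); (3, Math, Ken, F); (9, Bio, NULL, C); (9, Chem, NULL, F); (9, Math, NULL, F); (NULL, Bio, Bob, C); (NULL, Chem, Bob, F); (NULL, Math, Bob, F)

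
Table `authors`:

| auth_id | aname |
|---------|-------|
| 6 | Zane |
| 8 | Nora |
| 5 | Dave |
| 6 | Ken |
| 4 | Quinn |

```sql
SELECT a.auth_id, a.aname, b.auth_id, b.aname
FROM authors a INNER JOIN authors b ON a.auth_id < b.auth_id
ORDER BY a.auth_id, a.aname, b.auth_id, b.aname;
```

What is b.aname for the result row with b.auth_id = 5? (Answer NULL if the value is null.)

Dave

INNER JOIN keeps only pairs where the ON condition holds.
Matching on a.auth_id < b.auth_id.
Matched pairs: 9.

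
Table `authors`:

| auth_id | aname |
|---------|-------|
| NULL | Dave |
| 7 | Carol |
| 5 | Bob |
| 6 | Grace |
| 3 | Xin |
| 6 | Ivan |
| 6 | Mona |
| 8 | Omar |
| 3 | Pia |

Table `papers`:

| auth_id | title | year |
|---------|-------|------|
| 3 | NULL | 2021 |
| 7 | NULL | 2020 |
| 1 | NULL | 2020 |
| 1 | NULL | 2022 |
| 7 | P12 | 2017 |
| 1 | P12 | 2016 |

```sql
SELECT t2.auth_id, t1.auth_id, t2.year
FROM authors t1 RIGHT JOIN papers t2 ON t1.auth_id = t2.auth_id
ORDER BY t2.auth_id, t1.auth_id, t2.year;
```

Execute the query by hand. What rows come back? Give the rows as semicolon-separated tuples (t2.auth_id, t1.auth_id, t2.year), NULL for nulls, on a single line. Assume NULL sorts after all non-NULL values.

(1, NULL, 2016); (1, NULL, 2020); (1, NULL, 2022); (3, 3, 2021); (3, 3, 2021); (7, 7, 2017); (7, 7, 2020)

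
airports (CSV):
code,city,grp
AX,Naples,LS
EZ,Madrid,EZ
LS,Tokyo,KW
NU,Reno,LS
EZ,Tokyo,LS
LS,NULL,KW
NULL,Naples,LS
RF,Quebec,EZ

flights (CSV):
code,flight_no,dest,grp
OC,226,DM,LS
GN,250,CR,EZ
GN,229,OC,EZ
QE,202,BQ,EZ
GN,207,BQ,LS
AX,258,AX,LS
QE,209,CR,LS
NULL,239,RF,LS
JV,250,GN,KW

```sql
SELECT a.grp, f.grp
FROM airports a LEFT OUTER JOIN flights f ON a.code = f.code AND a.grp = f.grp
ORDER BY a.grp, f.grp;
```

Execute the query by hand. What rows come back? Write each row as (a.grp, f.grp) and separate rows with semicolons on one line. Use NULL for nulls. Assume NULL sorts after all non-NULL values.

LEFT JOIN keeps every row from `airports`; unmatched rows get NULL for `flights`'s columns.
Matching on a.code = f.code AND a.grp = f.grp. A NULL in a compared column never satisfies the condition.
- a (code=AX, grp=LS) pairs with 1 row(s) of f.
- a (code=EZ, grp=EZ) has no partner → padded with NULL.
- a (code=LS, grp=KW) has no partner → padded with NULL.
- a (code=NU, grp=LS) has no partner → padded with NULL.
- a (code=EZ, grp=LS) has no partner → padded with NULL.
- a (code=LS, grp=KW) has no partner → padded with NULL.
- a (code=NULL, grp=LS) has no partner → padded with NULL.
- a (code=RF, grp=EZ) has no partner → padded with NULL.
After projecting and ordering:
a.grp | f.grp
EZ | NULL
EZ | NULL
KW | NULL
KW | NULL
LS | LS
LS | NULL
LS | NULL
LS | NULL

(EZ, NULL); (EZ, NULL); (KW, NULL); (KW, NULL); (LS, LS); (LS, NULL); (LS, NULL); (LS, NULL)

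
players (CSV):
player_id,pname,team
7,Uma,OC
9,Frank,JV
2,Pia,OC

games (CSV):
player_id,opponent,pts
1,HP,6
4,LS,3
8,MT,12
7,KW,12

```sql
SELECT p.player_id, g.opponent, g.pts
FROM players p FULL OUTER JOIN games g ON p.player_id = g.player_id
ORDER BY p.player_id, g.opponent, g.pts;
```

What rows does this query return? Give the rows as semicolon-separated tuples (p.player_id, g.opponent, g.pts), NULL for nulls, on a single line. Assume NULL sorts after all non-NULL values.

(2, NULL, NULL); (7, KW, 12); (9, NULL, NULL); (NULL, HP, 6); (NULL, LS, 3); (NULL, MT, 12)

FULL OUTER JOIN keeps every row from both sides; unmatched rows get NULL for the other side's columns.
Matching on p.player_id = g.player_id.
Matched pairs: 1; unmatched p rows kept: 2; unmatched g rows kept: 3.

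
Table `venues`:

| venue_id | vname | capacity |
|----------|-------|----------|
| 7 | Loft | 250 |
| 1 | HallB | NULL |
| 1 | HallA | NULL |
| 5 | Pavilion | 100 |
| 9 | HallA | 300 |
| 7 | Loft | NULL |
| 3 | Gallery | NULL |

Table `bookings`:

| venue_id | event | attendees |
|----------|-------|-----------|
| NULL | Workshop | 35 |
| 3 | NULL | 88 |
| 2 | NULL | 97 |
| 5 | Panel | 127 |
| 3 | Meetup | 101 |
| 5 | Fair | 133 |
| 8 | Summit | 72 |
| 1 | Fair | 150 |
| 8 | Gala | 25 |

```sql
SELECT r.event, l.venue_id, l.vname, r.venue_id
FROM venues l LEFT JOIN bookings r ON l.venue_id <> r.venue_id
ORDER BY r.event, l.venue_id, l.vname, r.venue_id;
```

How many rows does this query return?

LEFT JOIN keeps every row from `venues`; unmatched rows get NULL for `bookings`'s columns.
Matching on l.venue_id <> r.venue_id. A NULL in a compared column never satisfies the condition.
- venue_id=7: 8 matching r row(s), so 8 row(s) emitted.
- venue_id=1: 7 matching r row(s), so 7 row(s) emitted.
- venue_id=1: 7 matching r row(s), so 7 row(s) emitted.
- venue_id=5: 6 matching r row(s), so 6 row(s) emitted.
- venue_id=9: 8 matching r row(s), so 8 row(s) emitted.
- venue_id=7: 8 matching r row(s), so 8 row(s) emitted.
- venue_id=3: 6 matching r row(s), so 6 row(s) emitted.
Total: 50 rows.

50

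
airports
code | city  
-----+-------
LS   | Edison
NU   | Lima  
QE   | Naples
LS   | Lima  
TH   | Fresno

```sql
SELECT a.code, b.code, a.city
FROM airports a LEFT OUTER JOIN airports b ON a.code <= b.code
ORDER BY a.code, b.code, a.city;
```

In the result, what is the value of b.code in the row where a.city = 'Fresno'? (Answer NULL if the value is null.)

TH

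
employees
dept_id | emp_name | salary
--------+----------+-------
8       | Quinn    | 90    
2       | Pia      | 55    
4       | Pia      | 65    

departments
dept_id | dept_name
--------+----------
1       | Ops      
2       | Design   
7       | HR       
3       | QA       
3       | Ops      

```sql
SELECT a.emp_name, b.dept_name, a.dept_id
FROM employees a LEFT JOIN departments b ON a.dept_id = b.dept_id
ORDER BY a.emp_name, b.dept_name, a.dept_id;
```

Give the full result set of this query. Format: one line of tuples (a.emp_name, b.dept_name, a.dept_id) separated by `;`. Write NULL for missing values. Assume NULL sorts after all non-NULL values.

LEFT JOIN keeps every row from `employees`; unmatched rows get NULL for `departments`'s columns.
Matching on a.dept_id = b.dept_id.
- a row (dept_id=8): no match → kept, b columns NULL.
- a row (dept_id=2): matches 1 b row(s) → 1 output row(s).
- a row (dept_id=4): no match → kept, b columns NULL.
After projecting and ordering:
a.emp_name | b.dept_name | a.dept_id
Pia | Design | 2
Pia | NULL | 4
Quinn | NULL | 8

(Pia, Design, 2); (Pia, NULL, 4); (Quinn, NULL, 8)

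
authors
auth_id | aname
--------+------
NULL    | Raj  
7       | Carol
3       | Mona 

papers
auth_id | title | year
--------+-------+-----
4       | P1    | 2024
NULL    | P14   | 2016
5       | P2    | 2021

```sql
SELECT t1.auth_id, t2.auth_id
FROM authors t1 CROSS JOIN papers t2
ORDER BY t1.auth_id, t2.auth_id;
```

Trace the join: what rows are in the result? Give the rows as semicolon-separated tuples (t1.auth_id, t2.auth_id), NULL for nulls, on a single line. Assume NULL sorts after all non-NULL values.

(3, 4); (3, 5); (3, NULL); (7, 4); (7, 5); (7, NULL); (NULL, 4); (NULL, 5); (NULL, NULL)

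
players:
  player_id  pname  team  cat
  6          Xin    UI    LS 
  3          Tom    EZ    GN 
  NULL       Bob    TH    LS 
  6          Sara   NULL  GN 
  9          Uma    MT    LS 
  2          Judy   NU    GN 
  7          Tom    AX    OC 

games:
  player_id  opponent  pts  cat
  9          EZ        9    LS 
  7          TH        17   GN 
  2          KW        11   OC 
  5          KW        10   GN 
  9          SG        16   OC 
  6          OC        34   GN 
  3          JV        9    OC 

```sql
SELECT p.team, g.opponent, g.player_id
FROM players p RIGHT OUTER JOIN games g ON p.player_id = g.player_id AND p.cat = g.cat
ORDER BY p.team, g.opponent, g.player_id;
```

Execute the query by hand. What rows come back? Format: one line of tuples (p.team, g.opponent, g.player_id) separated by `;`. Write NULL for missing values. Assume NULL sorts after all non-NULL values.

RIGHT JOIN keeps every row from `games`; unmatched rows get NULL for `players`'s columns.
Matching on p.player_id = g.player_id AND p.cat = g.cat. A NULL in a compared column never satisfies the condition.
- p (player_id=6, cat=LS) has no partner in g.
- p (player_id=3, cat=GN) has no partner in g.
- p (player_id=NULL, cat=LS) has no partner in g.
- p (player_id=6, cat=GN) pairs with 1 row(s) of g.
- p (player_id=9, cat=LS) pairs with 1 row(s) of g.
- p (player_id=2, cat=GN) has no partner in g.
- p (player_id=7, cat=OC) has no partner in g.
- plus 5 unmatched g row(s), each kept with NULL p columns.
After projecting and ordering:
p.team | g.opponent | g.player_id
MT | EZ | 9
NULL | JV | 3
NULL | KW | 2
NULL | KW | 5
NULL | OC | 6
NULL | SG | 9
NULL | TH | 7

(MT, EZ, 9); (NULL, JV, 3); (NULL, KW, 2); (NULL, KW, 5); (NULL, OC, 6); (NULL, SG, 9); (NULL, TH, 7)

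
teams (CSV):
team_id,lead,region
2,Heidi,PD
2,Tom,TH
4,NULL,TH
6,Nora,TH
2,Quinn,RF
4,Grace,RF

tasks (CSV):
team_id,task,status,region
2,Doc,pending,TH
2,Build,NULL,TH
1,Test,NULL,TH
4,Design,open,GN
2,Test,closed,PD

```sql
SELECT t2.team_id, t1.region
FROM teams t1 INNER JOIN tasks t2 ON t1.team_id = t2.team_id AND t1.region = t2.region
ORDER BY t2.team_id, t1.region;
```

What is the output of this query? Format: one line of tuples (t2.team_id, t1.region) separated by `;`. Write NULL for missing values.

(2, PD); (2, TH); (2, TH)

INNER JOIN keeps only pairs where the ON condition holds.
Matching on t1.team_id = t2.team_id AND t1.region = t2.region.
Matched pairs: 3.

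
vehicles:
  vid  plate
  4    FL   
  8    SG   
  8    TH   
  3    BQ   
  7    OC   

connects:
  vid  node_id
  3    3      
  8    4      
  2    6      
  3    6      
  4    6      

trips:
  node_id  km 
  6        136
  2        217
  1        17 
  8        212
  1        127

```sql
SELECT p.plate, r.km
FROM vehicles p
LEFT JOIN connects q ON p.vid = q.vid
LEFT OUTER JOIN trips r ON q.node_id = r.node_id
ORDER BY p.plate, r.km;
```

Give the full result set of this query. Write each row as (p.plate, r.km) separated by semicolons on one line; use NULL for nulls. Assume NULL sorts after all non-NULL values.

(BQ, 136); (BQ, NULL); (FL, 136); (OC, NULL); (SG, NULL); (TH, NULL)

Step 1 — p LEFT JOIN q on vid → 6 row(s).
Then LEFT JOIN `trips r` on node_id: each of those 6 rows is kept; rows whose q.node_id has no match in r get NULL for r's columns.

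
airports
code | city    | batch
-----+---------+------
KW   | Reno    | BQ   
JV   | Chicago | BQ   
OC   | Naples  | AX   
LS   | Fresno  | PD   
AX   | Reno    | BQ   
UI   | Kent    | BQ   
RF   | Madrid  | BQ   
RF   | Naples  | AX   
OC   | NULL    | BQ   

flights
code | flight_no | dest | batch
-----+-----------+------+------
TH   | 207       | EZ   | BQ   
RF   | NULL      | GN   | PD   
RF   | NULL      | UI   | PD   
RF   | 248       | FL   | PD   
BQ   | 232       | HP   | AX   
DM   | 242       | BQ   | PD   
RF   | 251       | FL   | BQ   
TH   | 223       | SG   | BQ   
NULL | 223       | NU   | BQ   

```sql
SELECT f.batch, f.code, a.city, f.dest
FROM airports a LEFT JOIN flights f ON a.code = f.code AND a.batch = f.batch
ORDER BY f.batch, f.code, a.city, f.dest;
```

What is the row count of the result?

LEFT JOIN keeps every row from `airports`; unmatched rows get NULL for `flights`'s columns.
Matching on a.code = f.code AND a.batch = f.batch. A NULL in a compared column never satisfies the condition.
- a[0] code=KW, batch=BQ → no match; kept with NULLs on the f side.
- a[1] code=JV, batch=BQ → no match; kept with NULLs on the f side.
- a[2] code=OC, batch=AX → no match; kept with NULLs on the f side.
- a[3] code=LS, batch=PD → no match; kept with NULLs on the f side.
- a[4] code=AX, batch=BQ → no match; kept with NULLs on the f side.
- a[5] code=UI, batch=BQ → no match; kept with NULLs on the f side.
- a[6] code=RF, batch=BQ → 1 match(es) in f → 1 row(s).
- a[7] code=RF, batch=AX → no match; kept with NULLs on the f side.
- a[8] code=OC, batch=BQ → no match; kept with NULLs on the f side.
Total: 1 matched + 8 padded = 9 rows.

9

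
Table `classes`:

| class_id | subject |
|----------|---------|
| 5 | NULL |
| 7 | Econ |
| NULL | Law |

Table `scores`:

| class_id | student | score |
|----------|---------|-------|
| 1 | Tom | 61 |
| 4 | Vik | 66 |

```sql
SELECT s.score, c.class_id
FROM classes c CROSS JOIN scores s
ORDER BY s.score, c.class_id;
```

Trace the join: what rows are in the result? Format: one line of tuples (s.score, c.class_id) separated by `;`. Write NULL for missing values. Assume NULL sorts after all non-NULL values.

CROSS JOIN pairs every row of `classes` with every row of `scores`: 3 × 2 = 6 rows.
After projecting and ordering:
s.score | c.class_id
61 | 5
61 | 7
61 | NULL
66 | 5
66 | 7
66 | NULL

(61, 5); (61, 7); (61, NULL); (66, 5); (66, 7); (66, NULL)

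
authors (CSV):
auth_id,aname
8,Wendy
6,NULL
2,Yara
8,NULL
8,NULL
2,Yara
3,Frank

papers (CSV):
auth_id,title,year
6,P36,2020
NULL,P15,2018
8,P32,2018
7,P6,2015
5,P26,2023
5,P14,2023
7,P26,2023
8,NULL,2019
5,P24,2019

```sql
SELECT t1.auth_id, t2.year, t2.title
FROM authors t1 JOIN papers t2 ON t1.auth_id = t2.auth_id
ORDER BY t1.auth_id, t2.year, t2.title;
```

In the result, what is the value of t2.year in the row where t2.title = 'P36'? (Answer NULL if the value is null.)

INNER JOIN keeps only pairs where the ON condition holds.
Matching on t1.auth_id = t2.auth_id. A NULL in a compared column never satisfies the condition.
Matched pairs: 7.

2020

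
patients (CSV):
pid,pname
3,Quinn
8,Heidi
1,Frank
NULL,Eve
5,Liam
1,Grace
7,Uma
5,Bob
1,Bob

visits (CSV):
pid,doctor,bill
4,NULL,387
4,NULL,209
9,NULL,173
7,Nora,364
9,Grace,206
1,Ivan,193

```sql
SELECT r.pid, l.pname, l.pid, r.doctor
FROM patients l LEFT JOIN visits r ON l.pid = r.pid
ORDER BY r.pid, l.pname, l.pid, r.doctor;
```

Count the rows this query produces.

9

LEFT JOIN keeps every row from `patients`; unmatched rows get NULL for `visits`'s columns.
Matching on l.pid = r.pid. A NULL in a compared column never satisfies the condition.
- l[0] pid=3 → no match; kept with NULLs on the r side.
- l[1] pid=8 → no match; kept with NULLs on the r side.
- l[2] pid=1 → 1 match(es) in r → 1 row(s).
- l[3] pid=NULL → no match; kept with NULLs on the r side.
- l[4] pid=5 → no match; kept with NULLs on the r side.
- l[5] pid=1 → 1 match(es) in r → 1 row(s).
- l[6] pid=7 → 1 match(es) in r → 1 row(s).
- l[7] pid=5 → no match; kept with NULLs on the r side.
- l[8] pid=1 → 1 match(es) in r → 1 row(s).
Total: 4 matched + 5 padded = 9 rows.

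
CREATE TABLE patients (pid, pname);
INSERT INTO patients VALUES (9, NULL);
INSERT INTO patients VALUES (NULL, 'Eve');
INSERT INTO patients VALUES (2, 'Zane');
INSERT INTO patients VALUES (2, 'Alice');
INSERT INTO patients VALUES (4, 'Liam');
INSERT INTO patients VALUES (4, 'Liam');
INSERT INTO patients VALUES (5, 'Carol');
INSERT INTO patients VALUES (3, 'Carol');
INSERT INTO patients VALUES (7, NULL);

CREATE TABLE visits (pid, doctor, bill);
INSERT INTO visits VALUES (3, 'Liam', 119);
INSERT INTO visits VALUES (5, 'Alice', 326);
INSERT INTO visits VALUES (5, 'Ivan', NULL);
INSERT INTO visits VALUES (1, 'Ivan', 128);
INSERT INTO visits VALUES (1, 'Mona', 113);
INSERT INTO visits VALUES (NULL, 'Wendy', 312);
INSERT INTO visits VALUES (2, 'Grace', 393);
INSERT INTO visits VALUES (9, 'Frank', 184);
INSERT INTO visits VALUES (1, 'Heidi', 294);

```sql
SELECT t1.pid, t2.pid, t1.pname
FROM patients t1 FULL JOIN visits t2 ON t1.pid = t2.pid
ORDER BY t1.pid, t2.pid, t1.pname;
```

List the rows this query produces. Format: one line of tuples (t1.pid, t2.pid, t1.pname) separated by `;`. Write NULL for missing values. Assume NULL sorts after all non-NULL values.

(2, 2, Alice); (2, 2, Zane); (3, 3, Carol); (4, NULL, Liam); (4, NULL, Liam); (5, 5, Carol); (5, 5, Carol); (7, NULL, NULL); (9, 9, NULL); (NULL, 1, NULL); (NULL, 1, NULL); (NULL, 1, NULL); (NULL, NULL, Eve); (NULL, NULL, NULL)

FULL OUTER JOIN keeps every row from both sides; unmatched rows get NULL for the other side's columns.
Matching on t1.pid = t2.pid. A NULL in a compared column never satisfies the condition.
Matched pairs: 6; unmatched t1 rows kept: 4; unmatched t2 rows kept: 4.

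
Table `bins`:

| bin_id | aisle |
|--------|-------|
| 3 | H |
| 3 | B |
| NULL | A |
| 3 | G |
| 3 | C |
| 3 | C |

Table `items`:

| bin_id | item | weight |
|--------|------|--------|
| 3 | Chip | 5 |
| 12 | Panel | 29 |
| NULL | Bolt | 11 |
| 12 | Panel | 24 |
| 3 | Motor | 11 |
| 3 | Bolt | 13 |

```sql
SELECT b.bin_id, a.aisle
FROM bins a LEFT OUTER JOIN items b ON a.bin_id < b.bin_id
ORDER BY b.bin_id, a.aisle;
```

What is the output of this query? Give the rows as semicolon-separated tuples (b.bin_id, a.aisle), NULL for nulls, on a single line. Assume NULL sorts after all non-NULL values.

(12, B); (12, B); (12, C); (12, C); (12, C); (12, C); (12, G); (12, G); (12, H); (12, H); (NULL, A)

LEFT JOIN keeps every row from `bins`; unmatched rows get NULL for `items`'s columns.
Matching on a.bin_id < b.bin_id. A NULL in a compared column never satisfies the condition.
- bin_id=3: 2 matching b row(s), so 2 row(s) emitted.
- bin_id=3: 2 matching b row(s), so 2 row(s) emitted.
- bin_id=NULL: no b row matches, row kept with b columns NULL.
- bin_id=3: 2 matching b row(s), so 2 row(s) emitted.
- bin_id=3: 2 matching b row(s), so 2 row(s) emitted.
- bin_id=3: 2 matching b row(s), so 2 row(s) emitted.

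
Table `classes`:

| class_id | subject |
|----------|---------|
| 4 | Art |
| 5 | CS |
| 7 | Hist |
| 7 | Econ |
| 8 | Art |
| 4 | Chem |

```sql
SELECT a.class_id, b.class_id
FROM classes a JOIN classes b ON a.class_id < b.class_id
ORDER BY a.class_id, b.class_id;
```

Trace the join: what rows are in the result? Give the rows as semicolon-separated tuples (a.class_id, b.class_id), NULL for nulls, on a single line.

(4, 5); (4, 5); (4, 7); (4, 7); (4, 7); (4, 7); (4, 8); (4, 8); (5, 7); (5, 7); (5, 8); (7, 8); (7, 8)

INNER JOIN keeps only pairs where the ON condition holds.
Matching on a.class_id < b.class_id.
- a (class_id=4) pairs with 4 row(s) of b.
- a (class_id=5) pairs with 3 row(s) of b.
- a (class_id=7) pairs with 1 row(s) of b.
- a (class_id=7) pairs with 1 row(s) of b.
- a (class_id=8) has no partner → excluded.
- a (class_id=4) pairs with 4 row(s) of b.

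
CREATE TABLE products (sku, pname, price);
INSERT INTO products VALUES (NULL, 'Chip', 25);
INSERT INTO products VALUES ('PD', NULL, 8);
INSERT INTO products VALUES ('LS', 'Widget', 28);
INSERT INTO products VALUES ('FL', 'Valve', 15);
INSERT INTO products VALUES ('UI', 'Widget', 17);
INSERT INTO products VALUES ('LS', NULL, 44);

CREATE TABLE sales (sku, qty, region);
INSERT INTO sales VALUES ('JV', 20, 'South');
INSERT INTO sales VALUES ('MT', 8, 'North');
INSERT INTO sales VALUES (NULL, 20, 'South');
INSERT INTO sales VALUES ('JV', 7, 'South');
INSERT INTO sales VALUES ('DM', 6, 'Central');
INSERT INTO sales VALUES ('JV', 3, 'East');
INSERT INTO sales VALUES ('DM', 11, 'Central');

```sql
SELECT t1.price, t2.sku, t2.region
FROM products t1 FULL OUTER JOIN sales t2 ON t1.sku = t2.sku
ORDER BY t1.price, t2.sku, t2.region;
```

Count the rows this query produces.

FULL OUTER JOIN keeps every row from both sides; unmatched rows get NULL for the other side's columns.
Matching on t1.sku = t2.sku. A NULL in a compared column never satisfies the condition.
- t1 row (sku=NULL): no match → kept, t2 columns NULL.
- t1 row (sku=PD): no match → kept, t2 columns NULL.
- t1 row (sku=LS): no match → kept, t2 columns NULL.
- t1 row (sku=FL): no match → kept, t2 columns NULL.
- t1 row (sku=UI): no match → kept, t2 columns NULL.
- t1 row (sku=LS): no match → kept, t2 columns NULL.
- 7 t2 row(s) had no t1 match → kept, t1 columns NULL.
Total: 0 matched + 13 padded = 13 rows.

13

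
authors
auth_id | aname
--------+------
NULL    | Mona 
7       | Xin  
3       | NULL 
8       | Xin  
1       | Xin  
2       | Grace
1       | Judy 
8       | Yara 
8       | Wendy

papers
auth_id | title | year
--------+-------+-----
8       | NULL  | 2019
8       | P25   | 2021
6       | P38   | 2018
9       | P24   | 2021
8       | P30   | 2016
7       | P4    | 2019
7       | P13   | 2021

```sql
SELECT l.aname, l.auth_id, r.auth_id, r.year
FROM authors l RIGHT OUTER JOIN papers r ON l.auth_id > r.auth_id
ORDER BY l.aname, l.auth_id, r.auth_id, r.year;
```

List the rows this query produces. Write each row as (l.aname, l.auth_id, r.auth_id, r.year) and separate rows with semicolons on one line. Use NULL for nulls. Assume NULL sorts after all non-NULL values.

(Wendy, 8, 6, 2018); (Wendy, 8, 7, 2019); (Wendy, 8, 7, 2021); (Xin, 7, 6, 2018); (Xin, 8, 6, 2018); (Xin, 8, 7, 2019); (Xin, 8, 7, 2021); (Yara, 8, 6, 2018); (Yara, 8, 7, 2019); (Yara, 8, 7, 2021); (NULL, NULL, 8, 2016); (NULL, NULL, 8, 2019); (NULL, NULL, 8, 2021); (NULL, NULL, 9, 2021)

RIGHT JOIN keeps every row from `papers`; unmatched rows get NULL for `authors`'s columns.
Matching on l.auth_id > r.auth_id. A NULL in a compared column never satisfies the condition.
- l[0] auth_id=NULL → no match.
- l[1] auth_id=7 → 1 match(es) in r → 1 row(s).
- l[2] auth_id=3 → no match.
- l[3] auth_id=8 → 3 match(es) in r → 3 row(s).
- l[4] auth_id=1 → no match.
- l[5] auth_id=2 → no match.
- l[6] auth_id=1 → no match.
- l[7] auth_id=8 → 3 match(es) in r → 3 row(s).
- l[8] auth_id=8 → 3 match(es) in r → 3 row(s).
- 4 row(s) from r found no l partner → padded with NULL.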